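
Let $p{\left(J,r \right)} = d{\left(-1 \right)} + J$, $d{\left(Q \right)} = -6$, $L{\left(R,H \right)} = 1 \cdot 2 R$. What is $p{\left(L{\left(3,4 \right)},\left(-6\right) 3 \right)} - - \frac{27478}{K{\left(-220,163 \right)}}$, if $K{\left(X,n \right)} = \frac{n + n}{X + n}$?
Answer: $- \frac{783123}{163} \approx -4804.4$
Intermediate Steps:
$L{\left(R,H \right)} = 2 R$
$K{\left(X,n \right)} = \frac{2 n}{X + n}$
$p{\left(J,r \right)} = -6 + J$
$p{\left(L{\left(3,4 \right)},\left(-6\right) 3 \right)} - - \frac{27478}{K{\left(-220,163 \right)}} = \left(-6 + 2 \cdot 3\right) - - \frac{27478}{2 \cdot 163 \frac{1}{-220 + 163}} = \left(-6 + 6\right) - - \frac{27478}{2 \cdot 163 \frac{1}{-57}} = 0 - - \frac{27478}{2 \cdot 163 \left(- \frac{1}{57}\right)} = 0 - - \frac{27478}{- \frac{326}{57}} = 0 - \left(-27478\right) \left(- \frac{57}{326}\right) = 0 - \frac{783123}{163} = - \frac{783123}{163}$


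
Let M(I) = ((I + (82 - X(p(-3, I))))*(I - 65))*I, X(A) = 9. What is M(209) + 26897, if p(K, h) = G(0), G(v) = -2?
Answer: 8513969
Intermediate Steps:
p(K, h) = -2
M(I) = I*(-65 + I)*(73 + I) (M(I) = ((I + (82 - 1*9))*(I - 65))*I = ((I + (82 - 9))*(-65 + I))*I = ((I + 73)*(-65 + I))*I = ((73 + I)*(-65 + I))*I = ((-65 + I)*(73 + I))*I = I*(-65 + I)*(73 + I))
M(209) + 26897 = 209*(-4745 + 209**2 + 8*209) + 26897 = 209*(-4745 + 43681 + 1672) + 26897 = 209*40608 + 26897 = 8487072 + 26897 = 8513969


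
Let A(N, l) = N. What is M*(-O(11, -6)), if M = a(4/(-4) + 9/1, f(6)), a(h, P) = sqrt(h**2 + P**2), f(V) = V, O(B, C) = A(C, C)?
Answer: 60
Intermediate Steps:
O(B, C) = C
a(h, P) = sqrt(P**2 + h**2)
M = 10 (M = sqrt(6**2 + (4/(-4) + 9/1)**2) = sqrt(36 + (4*(-1/4) + 9*1)**2) = sqrt(36 + (-1 + 9)**2) = sqrt(36 + 8**2) = sqrt(36 + 64) = sqrt(100) = 10)
M*(-O(11, -6)) = 10*(-1*(-6)) = 10*6 = 60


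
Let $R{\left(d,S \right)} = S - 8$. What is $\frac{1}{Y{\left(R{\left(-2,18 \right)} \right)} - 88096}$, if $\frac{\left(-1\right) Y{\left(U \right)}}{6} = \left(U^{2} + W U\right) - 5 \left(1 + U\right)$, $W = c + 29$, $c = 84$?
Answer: $- \frac{1}{95146} \approx -1.051 \cdot 10^{-5}$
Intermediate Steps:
$R{\left(d,S \right)} = -8 + S$
$W = 113$ ($W = 84 + 29 = 113$)
$Y{\left(U \right)} = 30 - 648 U - 6 U^{2}$ ($Y{\left(U \right)} = - 6 \left(\left(U^{2} + 113 U\right) - 5 \left(1 + U\right)\right) = - 6 \left(\left(U^{2} + 113 U\right) - \left(5 + 5 U\right)\right) = - 6 \left(-5 + U^{2} + 108 U\right) = 30 - 648 U - 6 U^{2}$)
$\frac{1}{Y{\left(R{\left(-2,18 \right)} \right)} - 88096} = \frac{1}{\left(30 - 648 \left(-8 + 18\right) - 6 \left(-8 + 18\right)^{2}\right) - 88096} = \frac{1}{\left(30 - 6480 - 6 \cdot 10^{2}\right) - 88096} = \frac{1}{\left(30 - 6480 - 600\right) - 88096} = \frac{1}{-7050 - 88096} = \frac{1}{-95146} = - \frac{1}{95146}$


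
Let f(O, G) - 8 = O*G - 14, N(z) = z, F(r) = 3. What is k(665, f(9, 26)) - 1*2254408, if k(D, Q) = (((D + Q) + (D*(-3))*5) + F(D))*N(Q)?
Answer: -4324420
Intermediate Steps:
f(O, G) = -6 + G*O (f(O, G) = 8 + (O*G - 14) = 8 + (G*O - 14) = 8 + (-14 + G*O) = -6 + G*O)
k(D, Q) = Q*(3 + Q - 14*D) (k(D, Q) = (((D + Q) + (D*(-3))*5) + 3)*Q = (((D + Q) - 3*D*5) + 3)*Q = (((D + Q) - 15*D) + 3)*Q = ((Q - 14*D) + 3)*Q = (3 + Q - 14*D)*Q = Q*(3 + Q - 14*D))
k(665, f(9, 26)) - 1*2254408 = (-6 + 26*9)*(3 + (-6 + 26*9) - 14*665) - 1*2254408 = (-6 + 234)*(3 + (-6 + 234) - 9310) - 2254408 = 228*(3 + 228 - 9310) - 2254408 = 228*(-9079) - 2254408 = -2070012 - 2254408 = -4324420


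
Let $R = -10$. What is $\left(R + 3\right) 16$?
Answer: $-112$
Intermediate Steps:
$\left(R + 3\right) 16 = \left(-10 + 3\right) 16 = \left(-7\right) 16 = -112$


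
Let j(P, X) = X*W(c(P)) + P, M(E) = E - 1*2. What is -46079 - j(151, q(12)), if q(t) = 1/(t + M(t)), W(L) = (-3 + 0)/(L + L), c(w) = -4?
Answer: -8136483/176 ≈ -46230.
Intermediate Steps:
M(E) = -2 + E (M(E) = E - 2 = -2 + E)
W(L) = -3/(2*L) (W(L) = -3*1/(2*L) = -3/(2*L))
q(t) = 1/(-2 + 2*t) (q(t) = 1/(t + (-2 + t)) = 1/(-2 + 2*t))
j(P, X) = P + 3*X/8 (j(P, X) = X*(-3/2/(-4)) + P = X*(-3/2*(-¼)) + P = X*(3/8) + P = 3*X/8 + P = P + 3*X/8)
-46079 - j(151, q(12)) = -46079 - (151 + 3*(1/(2*(-1 + 12)))/8) = -46079 - (151 + 3*((½)/11)/8) = -46079 - (151 + 3*((½)*(1/11))/8) = -46079 - (151 + (3/8)*(1/22)) = -46079 - (151 + 3/176) = -46079 - 1*26579/176 = -46079 - 26579/176 = -8136483/176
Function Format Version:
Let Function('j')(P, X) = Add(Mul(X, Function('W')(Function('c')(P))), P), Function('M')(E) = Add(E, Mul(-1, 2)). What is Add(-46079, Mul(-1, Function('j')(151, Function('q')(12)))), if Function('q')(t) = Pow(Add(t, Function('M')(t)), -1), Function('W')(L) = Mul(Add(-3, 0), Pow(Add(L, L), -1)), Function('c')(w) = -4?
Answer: Rational(-8136483, 176) ≈ -46230.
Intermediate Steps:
Function('M')(E) = Add(-2, E) (Function('M')(E) = Add(E, -2) = Add(-2, E))
Function('W')(L) = Mul(Rational(-3, 2), Pow(L, -1)) (Function('W')(L) = Mul(-3, Pow(Mul(2, L), -1)) = Mul(-3, Mul(Rational(1, 2), Pow(L, -1))) = Mul(Rational(-3, 2), Pow(L, -1)))
Function('q')(t) = Pow(Add(-2, Mul(2, t)), -1) (Function('q')(t) = Pow(Add(t, Add(-2, t)), -1) = Pow(Add(-2, Mul(2, t)), -1))
Function('j')(P, X) = Add(P, Mul(Rational(3, 8), X)) (Function('j')(P, X) = Add(Mul(X, Mul(Rational(-3, 2), Pow(-4, -1))), P) = Add(Mul(X, Mul(Rational(-3, 2), Rational(-1, 4))), P) = Add(Mul(X, Rational(3, 8)), P) = Add(Mul(Rational(3, 8), X), P) = Add(P, Mul(Rational(3, 8), X)))
Add(-46079, Mul(-1, Function('j')(151, Function('q')(12)))) = Add(-46079, Mul(-1, Add(151, Mul(Rational(3, 8), Mul(Rational(1, 2), Pow(Add(-1, 12), -1)))))) = Add(-46079, Mul(-1, Add(151, Mul(Rational(3, 8), Mul(Rational(1, 2), Pow(11, -1)))))) = Add(-46079, Mul(-1, Add(151, Mul(Rational(3, 8), Mul(Rational(1, 2), Rational(1, 11)))))) = Add(-46079, Mul(-1, Add(151, Mul(Rational(3, 8), Rational(1, 22))))) = Add(-46079, Mul(-1, Add(151, Rational(3, 176)))) = Add(-46079, Mul(-1, Rational(26579, 176))) = Add(-46079, Rational(-26579, 176)) = Rational(-8136483, 176)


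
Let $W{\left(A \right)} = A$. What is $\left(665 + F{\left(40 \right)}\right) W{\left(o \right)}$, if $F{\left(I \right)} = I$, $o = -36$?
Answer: $-25380$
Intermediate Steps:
$\left(665 + F{\left(40 \right)}\right) W{\left(o \right)} = \left(665 + 40\right) \left(-36\right) = 705 \left(-36\right) = -25380$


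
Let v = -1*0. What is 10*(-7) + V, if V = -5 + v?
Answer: -75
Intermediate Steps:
v = 0
V = -5 (V = -5 + 0 = -5)
10*(-7) + V = 10*(-7) - 5 = -70 - 5 = -75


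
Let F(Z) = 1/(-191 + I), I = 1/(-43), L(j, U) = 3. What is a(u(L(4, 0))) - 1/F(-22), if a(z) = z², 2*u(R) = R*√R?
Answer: 34017/172 ≈ 197.77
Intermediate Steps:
I = -1/43 ≈ -0.023256
F(Z) = -43/8214 (F(Z) = 1/(-191 - 1/43) = 1/(-8214/43) = -43/8214)
u(R) = R^(3/2)/2 (u(R) = (R*√R)/2 = R^(3/2)/2)
a(u(L(4, 0))) - 1/F(-22) = (3^(3/2)/2)² - 1/(-43/8214) = ((3*√3)/2)² - 1*(-8214/43) = (3*√3/2)² + 8214/43 = 27/4 + 8214/43 = 34017/172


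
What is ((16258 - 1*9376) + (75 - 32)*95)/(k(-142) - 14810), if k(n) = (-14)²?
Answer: -10967/14614 ≈ -0.75044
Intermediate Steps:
k(n) = 196
((16258 - 1*9376) + (75 - 32)*95)/(k(-142) - 14810) = ((16258 - 1*9376) + (75 - 32)*95)/(196 - 14810) = ((16258 - 9376) + 43*95)/(-14614) = (6882 + 4085)*(-1/14614) = 10967*(-1/14614) = -10967/14614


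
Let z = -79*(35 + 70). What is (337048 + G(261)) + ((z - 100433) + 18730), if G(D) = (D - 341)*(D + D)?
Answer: 205290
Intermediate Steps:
z = -8295 (z = -79*105 = -8295)
G(D) = 2*D*(-341 + D) (G(D) = (-341 + D)*(2*D) = 2*D*(-341 + D))
(337048 + G(261)) + ((z - 100433) + 18730) = (337048 + 2*261*(-341 + 261)) + ((-8295 - 100433) + 18730) = (337048 + 2*261*(-80)) + (-108728 + 18730) = (337048 - 41760) - 89998 = 295288 - 89998 = 205290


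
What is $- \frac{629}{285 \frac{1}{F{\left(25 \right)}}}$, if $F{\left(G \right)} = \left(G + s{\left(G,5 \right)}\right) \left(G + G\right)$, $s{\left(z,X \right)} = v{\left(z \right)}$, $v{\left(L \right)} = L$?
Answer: $- \frac{314500}{57} \approx -5517.5$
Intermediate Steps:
$s{\left(z,X \right)} = z$
$F{\left(G \right)} = 4 G^{2}$ ($F{\left(G \right)} = \left(G + G\right) \left(G + G\right) = 2 G 2 G = 4 G^{2}$)
$- \frac{629}{285 \frac{1}{F{\left(25 \right)}}} = - \frac{629}{285 \frac{1}{4 \cdot 25^{2}}} = - \frac{629}{285 \frac{1}{4 \cdot 625}} = - \frac{629}{285 \cdot \frac{1}{2500}} = - \frac{629}{\frac{57}{500}} = \left(-629\right) \frac{500}{57} = - \frac{314500}{57}$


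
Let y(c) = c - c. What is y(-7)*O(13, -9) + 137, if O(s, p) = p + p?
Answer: 137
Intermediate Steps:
y(c) = 0
O(s, p) = 2*p
y(-7)*O(13, -9) + 137 = 0*(2*(-9)) + 137 = 0*(-18) + 137 = 0 + 137 = 137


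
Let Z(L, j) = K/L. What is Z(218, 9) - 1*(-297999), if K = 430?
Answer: 32482106/109 ≈ 2.9800e+5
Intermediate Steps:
Z(L, j) = 430/L
Z(218, 9) - 1*(-297999) = 430/218 - 1*(-297999) = 430*(1/218) + 297999 = 215/109 + 297999 = 32482106/109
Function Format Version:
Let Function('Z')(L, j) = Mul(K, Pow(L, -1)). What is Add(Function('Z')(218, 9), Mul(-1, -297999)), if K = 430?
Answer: Rational(32482106, 109) ≈ 2.9800e+5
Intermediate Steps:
Function('Z')(L, j) = Mul(430, Pow(L, -1))
Add(Function('Z')(218, 9), Mul(-1, -297999)) = Add(Mul(430, Pow(218, -1)), Mul(-1, -297999)) = Add(Mul(430, Rational(1, 218)), 297999) = Add(Rational(215, 109), 297999) = Rational(32482106, 109)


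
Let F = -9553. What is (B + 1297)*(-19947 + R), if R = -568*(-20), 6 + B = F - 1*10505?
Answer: 161152229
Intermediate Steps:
B = -20064 (B = -6 + (-9553 - 1*10505) = -6 + (-9553 - 10505) = -6 - 20058 = -20064)
R = 11360
(B + 1297)*(-19947 + R) = (-20064 + 1297)*(-19947 + 11360) = -18767*(-8587) = 161152229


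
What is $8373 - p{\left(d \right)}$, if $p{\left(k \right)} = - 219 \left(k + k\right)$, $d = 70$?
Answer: $39033$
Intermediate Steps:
$p{\left(k \right)} = - 438 k$ ($p{\left(k \right)} = - 219 \cdot 2 k = - 438 k$)
$8373 - p{\left(d \right)} = 8373 - \left(-438\right) 70 = 8373 - -30660 = 8373 + 30660 = 39033$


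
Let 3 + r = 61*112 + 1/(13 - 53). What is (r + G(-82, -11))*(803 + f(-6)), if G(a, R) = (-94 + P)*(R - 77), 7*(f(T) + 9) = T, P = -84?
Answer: 624404986/35 ≈ 1.7840e+7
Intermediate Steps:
f(T) = -9 + T/7
G(a, R) = 13706 - 178*R (G(a, R) = (-94 - 84)*(R - 77) = -178*(-77 + R) = 13706 - 178*R)
r = 273159/40 (r = -3 + (61*112 + 1/(13 - 53)) = -3 + (6832 + 1/(-40)) = -3 + (6832 - 1/40) = -3 + 273279/40 = 273159/40 ≈ 6829.0)
(r + G(-82, -11))*(803 + f(-6)) = (273159/40 + (13706 - 178*(-11)))*(803 + (-9 + (1/7)*(-6))) = (273159/40 + (13706 + 1958))*(803 + (-9 - 6/7)) = (273159/40 + 15664)*(803 - 69/7) = (899719/40)*(5552/7) = 624404986/35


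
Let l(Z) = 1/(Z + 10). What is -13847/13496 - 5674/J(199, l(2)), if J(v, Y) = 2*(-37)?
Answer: 37775813/499352 ≈ 75.650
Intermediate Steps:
l(Z) = 1/(10 + Z)
J(v, Y) = -74
-13847/13496 - 5674/J(199, l(2)) = -13847/13496 - 5674/(-74) = -13847*1/13496 - 5674*(-1/74) = -13847/13496 + 2837/37 = 37775813/499352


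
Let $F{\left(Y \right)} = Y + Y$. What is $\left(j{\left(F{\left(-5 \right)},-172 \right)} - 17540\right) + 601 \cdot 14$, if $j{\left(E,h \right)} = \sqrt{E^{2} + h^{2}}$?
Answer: $-9126 + 2 \sqrt{7421} \approx -8953.7$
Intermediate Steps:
$F{\left(Y \right)} = 2 Y$
$\left(j{\left(F{\left(-5 \right)},-172 \right)} - 17540\right) + 601 \cdot 14 = \left(\sqrt{\left(2 \left(-5\right)\right)^{2} + \left(-172\right)^{2}} - 17540\right) + 601 \cdot 14 = \left(\sqrt{\left(-10\right)^{2} + 29584} - 17540\right) + 8414 = \left(\sqrt{100 + 29584} - 17540\right) + 8414 = \left(\sqrt{29684} - 17540\right) + 8414 = \left(2 \sqrt{7421} - 17540\right) + 8414 = \left(-17540 + 2 \sqrt{7421}\right) + 8414 = -9126 + 2 \sqrt{7421}$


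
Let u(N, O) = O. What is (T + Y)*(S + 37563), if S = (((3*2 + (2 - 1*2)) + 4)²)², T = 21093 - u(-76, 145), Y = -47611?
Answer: -1268172269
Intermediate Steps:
T = 20948 (T = 21093 - 1*145 = 21093 - 145 = 20948)
S = 10000 (S = (((6 + (2 - 2)) + 4)²)² = (((6 + 0) + 4)²)² = ((6 + 4)²)² = (10²)² = 100² = 10000)
(T + Y)*(S + 37563) = (20948 - 47611)*(10000 + 37563) = -26663*47563 = -1268172269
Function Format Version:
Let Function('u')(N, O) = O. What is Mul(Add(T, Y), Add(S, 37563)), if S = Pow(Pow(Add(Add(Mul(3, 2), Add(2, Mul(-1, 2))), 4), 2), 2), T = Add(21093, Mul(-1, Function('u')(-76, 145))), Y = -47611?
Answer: -1268172269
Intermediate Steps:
T = 20948 (T = Add(21093, Mul(-1, 145)) = Add(21093, -145) = 20948)
S = 10000 (S = Pow(Pow(Add(Add(6, Add(2, -2)), 4), 2), 2) = Pow(Pow(Add(Add(6, 0), 4), 2), 2) = Pow(Pow(Add(6, 4), 2), 2) = Pow(Pow(10, 2), 2) = Pow(100, 2) = 10000)
Mul(Add(T, Y), Add(S, 37563)) = Mul(Add(20948, -47611), Add(10000, 37563)) = Mul(-26663, 47563) = -1268172269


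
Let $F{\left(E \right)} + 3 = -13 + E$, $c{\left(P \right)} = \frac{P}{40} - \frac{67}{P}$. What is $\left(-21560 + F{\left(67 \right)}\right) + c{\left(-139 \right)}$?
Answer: $- \frac{119606681}{5560} \approx -21512.0$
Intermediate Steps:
$c{\left(P \right)} = - \frac{67}{P} + \frac{P}{40}$ ($c{\left(P \right)} = P \frac{1}{40} - \frac{67}{P} = \frac{P}{40} - \frac{67}{P} = - \frac{67}{P} + \frac{P}{40}$)
$F{\left(E \right)} = -16 + E$ ($F{\left(E \right)} = -3 + \left(-13 + E\right) = -16 + E$)
$\left(-21560 + F{\left(67 \right)}\right) + c{\left(-139 \right)} = \left(-21560 + \left(-16 + 67\right)\right) + \left(- \frac{67}{-139} + \frac{1}{40} \left(-139\right)\right) = \left(-21560 + 51\right) - \frac{16641}{5560} = -21509 + \left(\frac{67}{139} - \frac{139}{40}\right) = -21509 - \frac{16641}{5560} = - \frac{119606681}{5560}$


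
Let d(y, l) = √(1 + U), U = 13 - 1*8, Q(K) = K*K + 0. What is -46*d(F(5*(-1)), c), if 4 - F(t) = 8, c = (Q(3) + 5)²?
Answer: -46*√6 ≈ -112.68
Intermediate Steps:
Q(K) = K² (Q(K) = K² + 0 = K²)
c = 196 (c = (3² + 5)² = (9 + 5)² = 14² = 196)
F(t) = -4 (F(t) = 4 - 1*8 = 4 - 8 = -4)
U = 5 (U = 13 - 8 = 5)
d(y, l) = √6 (d(y, l) = √(1 + 5) = √6)
-46*d(F(5*(-1)), c) = -46*√6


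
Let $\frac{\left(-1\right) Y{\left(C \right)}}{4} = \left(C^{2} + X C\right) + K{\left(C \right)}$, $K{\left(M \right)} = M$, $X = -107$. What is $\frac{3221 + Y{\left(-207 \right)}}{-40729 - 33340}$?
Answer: $\frac{255943}{74069} \approx 3.4555$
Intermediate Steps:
$Y{\left(C \right)} = - 4 C^{2} + 424 C$ ($Y{\left(C \right)} = - 4 \left(\left(C^{2} - 107 C\right) + C\right) = - 4 \left(C^{2} - 106 C\right) = - 4 C^{2} + 424 C$)
$\frac{3221 + Y{\left(-207 \right)}}{-40729 - 33340} = \frac{3221 + 4 \left(-207\right) \left(106 - -207\right)}{-40729 - 33340} = \frac{3221 + 4 \left(-207\right) \left(106 + 207\right)}{-74069} = \left(3221 + 4 \left(-207\right) 313\right) \left(- \frac{1}{74069}\right) = \left(3221 - 259164\right) \left(- \frac{1}{74069}\right) = \left(-255943\right) \left(- \frac{1}{74069}\right) = \frac{255943}{74069}$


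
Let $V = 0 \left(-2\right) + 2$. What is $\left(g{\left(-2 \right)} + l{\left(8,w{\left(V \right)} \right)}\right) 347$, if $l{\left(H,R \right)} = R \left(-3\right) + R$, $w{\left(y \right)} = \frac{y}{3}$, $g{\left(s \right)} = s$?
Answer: $- \frac{3470}{3} \approx -1156.7$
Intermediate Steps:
$V = 2$ ($V = 0 + 2 = 2$)
$w{\left(y \right)} = \frac{y}{3}$ ($w{\left(y \right)} = y \frac{1}{3} = \frac{y}{3}$)
$l{\left(H,R \right)} = - 2 R$ ($l{\left(H,R \right)} = - 3 R + R = - 2 R$)
$\left(g{\left(-2 \right)} + l{\left(8,w{\left(V \right)} \right)}\right) 347 = \left(-2 - 2 \cdot \frac{1}{3} \cdot 2\right) 347 = \left(-2 - \frac{4}{3}\right) 347 = \left(- \frac{10}{3}\right) 347 = - \frac{3470}{3}$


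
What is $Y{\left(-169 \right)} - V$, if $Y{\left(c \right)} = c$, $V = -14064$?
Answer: $13895$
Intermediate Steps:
$Y{\left(-169 \right)} - V = -169 - -14064 = -169 + 14064 = 13895$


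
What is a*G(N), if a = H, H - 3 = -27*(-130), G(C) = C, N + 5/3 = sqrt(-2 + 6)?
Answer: 1171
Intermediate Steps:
N = 1/3 (N = -5/3 + sqrt(-2 + 6) = -5/3 + sqrt(4) = -5/3 + 2 = 1/3 ≈ 0.33333)
H = 3513 (H = 3 - 27*(-130) = 3 + 3510 = 3513)
a = 3513
a*G(N) = 3513*(1/3) = 1171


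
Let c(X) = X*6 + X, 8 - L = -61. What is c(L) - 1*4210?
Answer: -3727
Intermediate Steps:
L = 69 (L = 8 - 1*(-61) = 8 + 61 = 69)
c(X) = 7*X (c(X) = 6*X + X = 7*X)
c(L) - 1*4210 = 7*69 - 1*4210 = 483 - 4210 = -3727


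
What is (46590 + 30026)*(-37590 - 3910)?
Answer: -3179564000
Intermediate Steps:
(46590 + 30026)*(-37590 - 3910) = 76616*(-41500) = -3179564000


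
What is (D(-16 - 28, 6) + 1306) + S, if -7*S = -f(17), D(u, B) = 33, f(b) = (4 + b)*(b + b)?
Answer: 1441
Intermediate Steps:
f(b) = 2*b*(4 + b) (f(b) = (4 + b)*(2*b) = 2*b*(4 + b))
S = 102 (S = -(-1)*2*17*(4 + 17)/7 = -(-1)*2*17*21/7 = -(-1)*714/7 = -1/7*(-714) = 102)
(D(-16 - 28, 6) + 1306) + S = (33 + 1306) + 102 = 1339 + 102 = 1441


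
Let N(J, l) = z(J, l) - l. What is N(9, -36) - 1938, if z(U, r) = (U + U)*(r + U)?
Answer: -2388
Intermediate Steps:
z(U, r) = 2*U*(U + r) (z(U, r) = (2*U)*(U + r) = 2*U*(U + r))
N(J, l) = -l + 2*J*(J + l) (N(J, l) = 2*J*(J + l) - l = -l + 2*J*(J + l))
N(9, -36) - 1938 = (-1*(-36) + 2*9*(9 - 36)) - 1938 = (36 + 2*9*(-27)) - 1938 = (36 - 486) - 1938 = -450 - 1938 = -2388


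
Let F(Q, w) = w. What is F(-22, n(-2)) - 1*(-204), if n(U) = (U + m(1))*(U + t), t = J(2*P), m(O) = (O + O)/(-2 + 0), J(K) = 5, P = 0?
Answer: 195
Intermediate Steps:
m(O) = -O (m(O) = (2*O)/(-2) = (2*O)*(-1/2) = -O)
t = 5
n(U) = (-1 + U)*(5 + U) (n(U) = (U - 1*1)*(U + 5) = (U - 1)*(5 + U) = (-1 + U)*(5 + U))
F(-22, n(-2)) - 1*(-204) = (-5 + (-2)**2 + 4*(-2)) - 1*(-204) = (-5 + 4 - 8) + 204 = -9 + 204 = 195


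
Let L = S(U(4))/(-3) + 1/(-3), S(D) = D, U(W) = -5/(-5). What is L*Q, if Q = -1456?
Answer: 2912/3 ≈ 970.67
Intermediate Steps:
U(W) = 1 (U(W) = -5*(-⅕) = 1)
L = -⅔ (L = 1/(-3) + 1/(-3) = 1*(-⅓) + 1*(-⅓) = -⅓ - ⅓ = -⅔ ≈ -0.66667)
L*Q = -⅔*(-1456) = 2912/3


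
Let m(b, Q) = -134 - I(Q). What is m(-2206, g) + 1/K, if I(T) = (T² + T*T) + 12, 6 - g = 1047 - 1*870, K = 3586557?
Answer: -210272663795/3586557 ≈ -58628.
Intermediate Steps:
g = -171 (g = 6 - (1047 - 1*870) = 6 - (1047 - 870) = 6 - 1*177 = 6 - 177 = -171)
I(T) = 12 + 2*T² (I(T) = (T² + T²) + 12 = 2*T² + 12 = 12 + 2*T²)
m(b, Q) = -146 - 2*Q² (m(b, Q) = -134 - (12 + 2*Q²) = -134 + (-12 - 2*Q²) = -146 - 2*Q²)
m(-2206, g) + 1/K = (-146 - 2*(-171)²) + 1/3586557 = (-146 - 2*29241) + 1/3586557 = (-146 - 58482) + 1/3586557 = -58628 + 1/3586557 = -210272663795/3586557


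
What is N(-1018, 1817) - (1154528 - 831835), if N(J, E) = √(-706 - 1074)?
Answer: -322693 + 2*I*√445 ≈ -3.2269e+5 + 42.19*I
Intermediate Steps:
N(J, E) = 2*I*√445 (N(J, E) = √(-1780) = 2*I*√445)
N(-1018, 1817) - (1154528 - 831835) = 2*I*√445 - (1154528 - 831835) = 2*I*√445 - 1*322693 = 2*I*√445 - 322693 = -322693 + 2*I*√445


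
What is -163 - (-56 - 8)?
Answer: -99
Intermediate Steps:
-163 - (-56 - 8) = -163 - 1*(-64) = -163 + 64 = -99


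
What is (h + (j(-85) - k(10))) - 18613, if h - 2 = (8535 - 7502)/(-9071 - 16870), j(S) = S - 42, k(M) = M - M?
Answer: -486083491/25941 ≈ -18738.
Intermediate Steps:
k(M) = 0
j(S) = -42 + S
h = 50849/25941 (h = 2 + (8535 - 7502)/(-9071 - 16870) = 2 + 1033/(-25941) = 2 + 1033*(-1/25941) = 2 - 1033/25941 = 50849/25941 ≈ 1.9602)
(h + (j(-85) - k(10))) - 18613 = (50849/25941 + ((-42 - 85) - 1*0)) - 18613 = (50849/25941 + (-127 + 0)) - 18613 = (50849/25941 - 127) - 18613 = -3243658/25941 - 18613 = -486083491/25941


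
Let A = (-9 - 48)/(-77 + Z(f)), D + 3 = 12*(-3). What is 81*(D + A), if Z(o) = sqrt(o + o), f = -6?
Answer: -18412110/5941 + 9234*I*sqrt(3)/5941 ≈ -3099.2 + 2.6921*I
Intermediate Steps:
Z(o) = sqrt(2)*sqrt(o) (Z(o) = sqrt(2*o) = sqrt(2)*sqrt(o))
D = -39 (D = -3 + 12*(-3) = -3 - 36 = -39)
A = -57/(-77 + 2*I*sqrt(3)) (A = (-9 - 48)/(-77 + sqrt(2)*sqrt(-6)) = -57/(-77 + sqrt(2)*(I*sqrt(6))) = -57/(-77 + 2*I*sqrt(3)) ≈ 0.73876 + 0.033236*I)
81*(D + A) = 81*(-39 + (4389/5941 + 114*I*sqrt(3)/5941)) = 81*(-227310/5941 + 114*I*sqrt(3)/5941) = -18412110/5941 + 9234*I*sqrt(3)/5941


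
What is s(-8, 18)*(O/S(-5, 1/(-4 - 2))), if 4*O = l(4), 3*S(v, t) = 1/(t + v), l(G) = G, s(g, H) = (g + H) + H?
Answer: -434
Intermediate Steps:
s(g, H) = g + 2*H (s(g, H) = (H + g) + H = g + 2*H)
S(v, t) = 1/(3*(t + v))
O = 1 (O = (¼)*4 = 1)
s(-8, 18)*(O/S(-5, 1/(-4 - 2))) = (-8 + 2*18)*(1/(1/(3*(1/(-4 - 2) - 5)))) = (-8 + 36)*(1/(1/(3*(1/(-6) - 5)))) = 28*(1/(1/(3*(-⅙ - 5)))) = 28*(1/(1/(3*(-31/6)))) = 28*(1/((⅓)*(-6/31))) = 28*(1/(-2/31)) = 28*(1*(-31/2)) = 28*(-31/2) = -434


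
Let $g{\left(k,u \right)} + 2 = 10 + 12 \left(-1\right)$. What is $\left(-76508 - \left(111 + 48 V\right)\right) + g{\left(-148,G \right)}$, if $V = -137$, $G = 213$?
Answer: $-70047$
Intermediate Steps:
$g{\left(k,u \right)} = -4$ ($g{\left(k,u \right)} = -2 + \left(10 + 12 \left(-1\right)\right) = -2 + \left(10 - 12\right) = -2 - 2 = -4$)
$\left(-76508 - \left(111 + 48 V\right)\right) + g{\left(-148,G \right)} = \left(-76508 - -6465\right) - 4 = \left(-76508 + \left(-111 + 6576\right)\right) - 4 = \left(-76508 + 6465\right) - 4 = -70043 - 4 = -70047$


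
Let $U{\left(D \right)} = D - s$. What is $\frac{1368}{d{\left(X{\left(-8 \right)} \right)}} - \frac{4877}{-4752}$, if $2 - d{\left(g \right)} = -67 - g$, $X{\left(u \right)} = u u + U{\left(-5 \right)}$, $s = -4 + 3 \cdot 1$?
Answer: $\frac{2376623}{204336} \approx 11.631$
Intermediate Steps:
$s = -1$ ($s = -4 + 3 = -1$)
$U{\left(D \right)} = 1 + D$ ($U{\left(D \right)} = D - -1 = D + 1 = 1 + D$)
$X{\left(u \right)} = -4 + u^{2}$ ($X{\left(u \right)} = u u + \left(1 - 5\right) = u^{2} - 4 = -4 + u^{2}$)
$d{\left(g \right)} = 69 + g$ ($d{\left(g \right)} = 2 - \left(-67 - g\right) = 2 + \left(67 + g\right) = 69 + g$)
$\frac{1368}{d{\left(X{\left(-8 \right)} \right)}} - \frac{4877}{-4752} = \frac{1368}{69 - \left(4 - \left(-8\right)^{2}\right)} - \frac{4877}{-4752} = \frac{1368}{69 + \left(-4 + 64\right)} - - \frac{4877}{4752} = \frac{1368}{69 + 60} + \frac{4877}{4752} = \frac{1368}{129} + \frac{4877}{4752} = 1368 \cdot \frac{1}{129} + \frac{4877}{4752} = \frac{456}{43} + \frac{4877}{4752} = \frac{2376623}{204336}$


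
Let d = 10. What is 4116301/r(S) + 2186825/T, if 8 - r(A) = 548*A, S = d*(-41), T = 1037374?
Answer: 2380748484587/116542744656 ≈ 20.428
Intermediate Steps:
S = -410 (S = 10*(-41) = -410)
r(A) = 8 - 548*A
4116301/r(S) + 2186825/T = 4116301/(8 - 548*(-410)) + 2186825/1037374 = 4116301/(8 + 224680) + 2186825*(1/1037374) = 4116301/224688 + 2186825/1037374 = 2380748484587/116542744656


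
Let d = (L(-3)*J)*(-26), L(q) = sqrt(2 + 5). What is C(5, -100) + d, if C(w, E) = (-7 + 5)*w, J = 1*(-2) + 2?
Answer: -10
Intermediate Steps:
J = 0 (J = -2 + 2 = 0)
C(w, E) = -2*w
L(q) = sqrt(7)
d = 0 (d = (sqrt(7)*0)*(-26) = 0*(-26) = 0)
C(5, -100) + d = -2*5 + 0 = -10 + 0 = -10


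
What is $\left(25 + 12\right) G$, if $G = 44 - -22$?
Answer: $2442$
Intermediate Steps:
$G = 66$ ($G = 44 + 22 = 66$)
$\left(25 + 12\right) G = \left(25 + 12\right) 66 = 37 \cdot 66 = 2442$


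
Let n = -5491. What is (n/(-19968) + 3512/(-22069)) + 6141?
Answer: 2706228809935/440673792 ≈ 6141.1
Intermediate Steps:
(n/(-19968) + 3512/(-22069)) + 6141 = (-5491/(-19968) + 3512/(-22069)) + 6141 = (-5491*(-1/19968) + 3512*(-1/22069)) + 6141 = (5491/19968 - 3512/22069) + 6141 = 51053263/440673792 + 6141 = 2706228809935/440673792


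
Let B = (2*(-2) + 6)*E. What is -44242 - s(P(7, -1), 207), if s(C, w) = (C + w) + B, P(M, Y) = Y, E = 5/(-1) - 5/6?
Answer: -133309/3 ≈ -44436.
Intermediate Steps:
E = -35/6 (E = 5*(-1) - 5*1/6 = -5 - 5/6 = -35/6 ≈ -5.8333)
B = -35/3 (B = (2*(-2) + 6)*(-35/6) = (-4 + 6)*(-35/6) = 2*(-35/6) = -35/3 ≈ -11.667)
s(C, w) = -35/3 + C + w (s(C, w) = (C + w) - 35/3 = -35/3 + C + w)
-44242 - s(P(7, -1), 207) = -44242 - (-35/3 - 1 + 207) = -44242 - 1*583/3 = -44242 - 583/3 = -133309/3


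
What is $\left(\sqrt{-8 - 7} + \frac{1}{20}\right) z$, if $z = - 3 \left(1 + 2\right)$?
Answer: $- \frac{9}{20} - 9 i \sqrt{15} \approx -0.45 - 34.857 i$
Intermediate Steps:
$z = -9$ ($z = \left(-3\right) 3 = -9$)
$\left(\sqrt{-8 - 7} + \frac{1}{20}\right) z = \left(\sqrt{-8 - 7} + \frac{1}{20}\right) \left(-9\right) = \left(\sqrt{-15} + \frac{1}{20}\right) \left(-9\right) = \left(i \sqrt{15} + \frac{1}{20}\right) \left(-9\right) = \left(\frac{1}{20} + i \sqrt{15}\right) \left(-9\right) = - \frac{9}{20} - 9 i \sqrt{15}$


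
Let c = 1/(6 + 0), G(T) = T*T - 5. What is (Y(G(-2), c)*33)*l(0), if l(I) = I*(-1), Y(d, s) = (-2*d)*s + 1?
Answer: 0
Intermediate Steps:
G(T) = -5 + T**2 (G(T) = T**2 - 5 = -5 + T**2)
c = 1/6 ≈ 0.16667
Y(d, s) = 1 - 2*d*s (Y(d, s) = -2*d*s + 1 = 1 - 2*d*s)
l(I) = -I
(Y(G(-2), c)*33)*l(0) = ((1 - 2*(-5 + (-2)**2)*1/6)*33)*(-1*0) = ((1 - 2*(-5 + 4)*1/6)*33)*0 = ((1 - 2*(-1)*1/6)*33)*0 = ((1 + 1/3)*33)*0 = ((4/3)*33)*0 = 44*0 = 0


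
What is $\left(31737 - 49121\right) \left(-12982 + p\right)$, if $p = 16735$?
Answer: $-65242152$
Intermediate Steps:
$\left(31737 - 49121\right) \left(-12982 + p\right) = \left(31737 - 49121\right) \left(-12982 + 16735\right) = \left(-17384\right) 3753 = -65242152$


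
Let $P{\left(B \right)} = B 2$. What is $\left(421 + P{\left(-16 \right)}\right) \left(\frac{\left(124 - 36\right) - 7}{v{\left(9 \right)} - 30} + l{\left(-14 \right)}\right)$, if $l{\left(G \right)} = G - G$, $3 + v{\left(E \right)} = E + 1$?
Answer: $- \frac{31509}{23} \approx -1370.0$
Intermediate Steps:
$P{\left(B \right)} = 2 B$
$v{\left(E \right)} = -2 + E$ ($v{\left(E \right)} = -3 + \left(E + 1\right) = -3 + \left(1 + E\right) = -2 + E$)
$l{\left(G \right)} = 0$
$\left(421 + P{\left(-16 \right)}\right) \left(\frac{\left(124 - 36\right) - 7}{v{\left(9 \right)} - 30} + l{\left(-14 \right)}\right) = \left(421 + 2 \left(-16\right)\right) \left(\frac{\left(124 - 36\right) - 7}{\left(-2 + 9\right) - 30} + 0\right) = \left(421 - 32\right) \left(\frac{\left(124 - 36\right) - 7}{7 - 30} + 0\right) = 389 \left(\frac{88 - 7}{-23} + 0\right) = 389 \left(81 \left(- \frac{1}{23}\right) + 0\right) = 389 \left(- \frac{81}{23} + 0\right) = 389 \left(- \frac{81}{23}\right) = - \frac{31509}{23}$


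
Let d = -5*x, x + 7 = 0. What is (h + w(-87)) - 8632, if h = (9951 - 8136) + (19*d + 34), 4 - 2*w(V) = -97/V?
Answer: -1064281/174 ≈ -6116.6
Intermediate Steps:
x = -7 (x = -7 + 0 = -7)
d = 35 (d = -5*(-7) = 35)
w(V) = 2 + 97/(2*V) (w(V) = 2 - (-97)/(2*V) = 2 + 97/(2*V))
h = 2514 (h = (9951 - 8136) + (19*35 + 34) = 1815 + (665 + 34) = 1815 + 699 = 2514)
(h + w(-87)) - 8632 = (2514 + (2 + (97/2)/(-87))) - 8632 = (2514 + (2 + (97/2)*(-1/87))) - 8632 = (2514 + (2 - 97/174)) - 8632 = (2514 + 251/174) - 8632 = 437687/174 - 8632 = -1064281/174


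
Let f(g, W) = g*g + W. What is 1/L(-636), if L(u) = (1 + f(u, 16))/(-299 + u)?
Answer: -935/404513 ≈ -0.0023114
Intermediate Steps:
f(g, W) = W + g**2 (f(g, W) = g**2 + W = W + g**2)
L(u) = (17 + u**2)/(-299 + u) (L(u) = (1 + (16 + u**2))/(-299 + u) = (17 + u**2)/(-299 + u))
1/L(-636) = 1/((17 + (-636)**2)/(-299 - 636)) = 1/((17 + 404496)/(-935)) = 1/(-1/935*404513) = 1/(-404513/935) = -935/404513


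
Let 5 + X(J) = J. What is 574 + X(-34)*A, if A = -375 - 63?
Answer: 17656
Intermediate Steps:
X(J) = -5 + J
A = -438
574 + X(-34)*A = 574 + (-5 - 34)*(-438) = 574 - 39*(-438) = 574 + 17082 = 17656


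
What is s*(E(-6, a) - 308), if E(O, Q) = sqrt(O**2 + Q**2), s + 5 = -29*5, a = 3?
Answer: 46200 - 450*sqrt(5) ≈ 45194.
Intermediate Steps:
s = -150 (s = -5 - 29*5 = -5 - 145 = -150)
s*(E(-6, a) - 308) = -150*(sqrt((-6)**2 + 3**2) - 308) = -150*(sqrt(36 + 9) - 308) = -150*(sqrt(45) - 308) = -150*(3*sqrt(5) - 308) = -150*(-308 + 3*sqrt(5)) = 46200 - 450*sqrt(5)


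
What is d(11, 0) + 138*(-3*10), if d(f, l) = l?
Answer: -4140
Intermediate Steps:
d(11, 0) + 138*(-3*10) = 0 + 138*(-3*10) = 0 + 138*(-30) = 0 - 4140 = -4140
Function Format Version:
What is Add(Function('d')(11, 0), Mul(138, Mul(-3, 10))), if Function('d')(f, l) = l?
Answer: -4140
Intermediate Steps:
Add(Function('d')(11, 0), Mul(138, Mul(-3, 10))) = Add(0, Mul(138, Mul(-3, 10))) = Add(0, Mul(138, -30)) = Add(0, -4140) = -4140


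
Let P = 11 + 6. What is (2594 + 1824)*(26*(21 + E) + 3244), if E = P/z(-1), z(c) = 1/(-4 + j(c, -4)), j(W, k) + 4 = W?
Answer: -830584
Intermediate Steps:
P = 17
j(W, k) = -4 + W
z(c) = 1/(-8 + c) (z(c) = 1/(-4 + (-4 + c)) = 1/(-8 + c))
E = -153 (E = 17/(1/(-8 - 1)) = 17/(1/(-9)) = 17/(-⅑) = 17*(-9) = -153)
(2594 + 1824)*(26*(21 + E) + 3244) = (2594 + 1824)*(26*(21 - 153) + 3244) = 4418*(26*(-132) + 3244) = 4418*(-3432 + 3244) = 4418*(-188) = -830584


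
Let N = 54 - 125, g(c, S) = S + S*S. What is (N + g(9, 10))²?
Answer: 1521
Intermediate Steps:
g(c, S) = S + S²
N = -71
(N + g(9, 10))² = (-71 + 10*(1 + 10))² = (-71 + 10*11)² = (-71 + 110)² = 39² = 1521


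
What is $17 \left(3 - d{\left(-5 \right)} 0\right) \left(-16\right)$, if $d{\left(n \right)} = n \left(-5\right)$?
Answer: $-816$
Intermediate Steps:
$d{\left(n \right)} = - 5 n$
$17 \left(3 - d{\left(-5 \right)} 0\right) \left(-16\right) = 17 \left(3 - \left(-5\right) \left(-5\right) 0\right) \left(-16\right) = 17 \left(3 - 25 \cdot 0\right) \left(-16\right) = 17 \left(3 - 0\right) \left(-16\right) = 17 \left(3 + 0\right) \left(-16\right) = 17 \cdot 3 \left(-16\right) = 51 \left(-16\right) = -816$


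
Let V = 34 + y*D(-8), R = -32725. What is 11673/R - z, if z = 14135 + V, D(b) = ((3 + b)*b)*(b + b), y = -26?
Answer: -1008236198/32725 ≈ -30809.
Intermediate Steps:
D(b) = 2*b**2*(3 + b) (D(b) = (b*(3 + b))*(2*b) = 2*b**2*(3 + b))
V = 16674 (V = 34 - 52*(-8)**2*(3 - 8) = 34 - 52*64*(-5) = 34 - 26*(-640) = 34 + 16640 = 16674)
z = 30809 (z = 14135 + 16674 = 30809)
11673/R - z = 11673/(-32725) - 1*30809 = 11673*(-1/32725) - 30809 = -11673/32725 - 30809 = -1008236198/32725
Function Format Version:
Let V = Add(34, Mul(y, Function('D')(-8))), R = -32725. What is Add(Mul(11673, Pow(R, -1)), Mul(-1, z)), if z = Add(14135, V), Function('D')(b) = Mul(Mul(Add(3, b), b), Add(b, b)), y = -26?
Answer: Rational(-1008236198, 32725) ≈ -30809.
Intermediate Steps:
Function('D')(b) = Mul(2, Pow(b, 2), Add(3, b)) (Function('D')(b) = Mul(Mul(b, Add(3, b)), Mul(2, b)) = Mul(2, Pow(b, 2), Add(3, b)))
V = 16674 (V = Add(34, Mul(-26, Mul(2, Pow(-8, 2), Add(3, -8)))) = Add(34, Mul(-26, Mul(2, 64, -5))) = Add(34, Mul(-26, -640)) = Add(34, 16640) = 16674)
z = 30809 (z = Add(14135, 16674) = 30809)
Add(Mul(11673, Pow(R, -1)), Mul(-1, z)) = Add(Mul(11673, Pow(-32725, -1)), Mul(-1, 30809)) = Add(Mul(11673, Rational(-1, 32725)), -30809) = Add(Rational(-11673, 32725), -30809) = Rational(-1008236198, 32725)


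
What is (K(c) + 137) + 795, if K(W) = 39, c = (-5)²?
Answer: 971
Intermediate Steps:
c = 25
(K(c) + 137) + 795 = (39 + 137) + 795 = 176 + 795 = 971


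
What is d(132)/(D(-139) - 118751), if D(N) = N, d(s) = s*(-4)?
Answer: 88/19815 ≈ 0.0044411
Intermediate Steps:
d(s) = -4*s
d(132)/(D(-139) - 118751) = (-4*132)/(-139 - 118751) = -528/(-118890) = -528*(-1/118890) = 88/19815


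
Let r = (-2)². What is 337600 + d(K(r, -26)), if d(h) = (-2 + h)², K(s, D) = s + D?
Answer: 338176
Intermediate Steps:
r = 4
K(s, D) = D + s
337600 + d(K(r, -26)) = 337600 + (-2 + (-26 + 4))² = 337600 + (-2 - 22)² = 337600 + (-24)² = 337600 + 576 = 338176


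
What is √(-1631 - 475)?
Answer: 9*I*√26 ≈ 45.891*I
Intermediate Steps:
√(-1631 - 475) = √(-2106) = 9*I*√26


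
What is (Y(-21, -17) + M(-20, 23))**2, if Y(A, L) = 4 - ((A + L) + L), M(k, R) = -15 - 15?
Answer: 841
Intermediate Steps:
M(k, R) = -30
Y(A, L) = 4 - A - 2*L (Y(A, L) = 4 - (A + 2*L) = 4 + (-A - 2*L) = 4 - A - 2*L)
(Y(-21, -17) + M(-20, 23))**2 = ((4 - 1*(-21) - 2*(-17)) - 30)**2 = ((4 + 21 + 34) - 30)**2 = (59 - 30)**2 = 29**2 = 841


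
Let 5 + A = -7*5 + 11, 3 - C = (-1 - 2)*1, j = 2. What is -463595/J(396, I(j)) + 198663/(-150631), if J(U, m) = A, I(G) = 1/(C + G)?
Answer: 69826017218/4368299 ≈ 15985.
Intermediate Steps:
C = 6 (C = 3 - (-1 - 2) = 3 - (-3) = 3 - 1*(-3) = 3 + 3 = 6)
I(G) = 1/(6 + G)
A = -29 (A = -5 + (-7*5 + 11) = -5 + (-35 + 11) = -5 - 24 = -29)
J(U, m) = -29
-463595/J(396, I(j)) + 198663/(-150631) = -463595/(-29) + 198663/(-150631) = -463595*(-1/29) + 198663*(-1/150631) = 463595/29 - 198663/150631 = 69826017218/4368299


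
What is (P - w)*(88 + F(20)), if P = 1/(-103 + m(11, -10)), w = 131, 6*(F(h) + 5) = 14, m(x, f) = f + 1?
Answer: -78256/7 ≈ -11179.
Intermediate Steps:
m(x, f) = 1 + f
F(h) = -8/3 (F(h) = -5 + (⅙)*14 = -5 + 7/3 = -8/3)
P = -1/112 (P = 1/(-103 + (1 - 10)) = 1/(-103 - 9) = 1/(-112) = -1/112 ≈ -0.0089286)
(P - w)*(88 + F(20)) = (-1/112 - 1*131)*(88 - 8/3) = (-1/112 - 131)*(256/3) = -14673/112*256/3 = -78256/7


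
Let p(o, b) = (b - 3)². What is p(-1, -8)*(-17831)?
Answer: -2157551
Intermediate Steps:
p(o, b) = (-3 + b)²
p(-1, -8)*(-17831) = (-3 - 8)²*(-17831) = (-11)²*(-17831) = 121*(-17831) = -2157551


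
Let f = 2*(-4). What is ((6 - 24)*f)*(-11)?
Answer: -1584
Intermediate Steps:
f = -8
((6 - 24)*f)*(-11) = ((6 - 24)*(-8))*(-11) = -18*(-8)*(-11) = 144*(-11) = -1584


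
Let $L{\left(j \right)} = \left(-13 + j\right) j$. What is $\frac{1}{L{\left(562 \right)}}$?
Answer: $\frac{1}{308538} \approx 3.2411 \cdot 10^{-6}$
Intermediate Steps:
$L{\left(j \right)} = j \left(-13 + j\right)$
$\frac{1}{L{\left(562 \right)}} = \frac{1}{562 \left(-13 + 562\right)} = \frac{1}{562 \cdot 549} = \frac{1}{308538}$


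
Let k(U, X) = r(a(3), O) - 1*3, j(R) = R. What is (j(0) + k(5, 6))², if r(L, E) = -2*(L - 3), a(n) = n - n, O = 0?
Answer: 9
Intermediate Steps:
a(n) = 0
r(L, E) = 6 - 2*L (r(L, E) = -2*(-3 + L) = 6 - 2*L)
k(U, X) = 3 (k(U, X) = (6 - 2*0) - 1*3 = (6 + 0) - 3 = 6 - 3 = 3)
(j(0) + k(5, 6))² = (0 + 3)² = 3² = 9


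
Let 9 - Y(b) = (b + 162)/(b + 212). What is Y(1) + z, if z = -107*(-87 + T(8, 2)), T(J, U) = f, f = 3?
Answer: 1916198/213 ≈ 8996.2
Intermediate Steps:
Y(b) = 9 - (162 + b)/(212 + b) (Y(b) = 9 - (b + 162)/(b + 212) = 9 - (162 + b)/(212 + b))
T(J, U) = 3
z = 8988 (z = -107*(-87 + 3) = -107*(-84) = 8988)
Y(1) + z = 2*(873 + 4*1)/(212 + 1) + 8988 = 2*(873 + 4)/213 + 8988 = 2*(1/213)*877 + 8988 = 1754/213 + 8988 = 1916198/213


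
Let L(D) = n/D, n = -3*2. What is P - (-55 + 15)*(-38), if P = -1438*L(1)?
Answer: 7108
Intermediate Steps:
n = -6
L(D) = -6/D
P = 8628 (P = -(-8628)/1 = -(-8628) = -1438*(-6) = 8628)
P - (-55 + 15)*(-38) = 8628 - (-55 + 15)*(-38) = 8628 - (-40)*(-38) = 8628 - 1*1520 = 8628 - 1520 = 7108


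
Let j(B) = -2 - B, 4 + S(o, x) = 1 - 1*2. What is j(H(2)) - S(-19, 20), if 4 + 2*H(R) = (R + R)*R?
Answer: 1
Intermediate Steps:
S(o, x) = -5 (S(o, x) = -4 + (1 - 1*2) = -4 + (1 - 2) = -4 - 1 = -5)
H(R) = -2 + R² (H(R) = -2 + ((R + R)*R)/2 = -2 + ((2*R)*R)/2 = -2 + (2*R²)/2 = -2 + R²)
j(H(2)) - S(-19, 20) = (-2 - (-2 + 2²)) - 1*(-5) = (-2 - (-2 + 4)) + 5 = (-2 - 1*2) + 5 = (-2 - 2) + 5 = -4 + 5 = 1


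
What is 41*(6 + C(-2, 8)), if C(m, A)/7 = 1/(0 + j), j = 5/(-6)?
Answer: -492/5 ≈ -98.400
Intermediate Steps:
j = -5/6 (j = 5*(-1/6) = -5/6 ≈ -0.83333)
C(m, A) = -42/5 (C(m, A) = 7/(0 - 5/6) = 7/(-5/6) = 7*(-6/5) = -42/5)
41*(6 + C(-2, 8)) = 41*(6 - 42/5) = 41*(-12/5) = -492/5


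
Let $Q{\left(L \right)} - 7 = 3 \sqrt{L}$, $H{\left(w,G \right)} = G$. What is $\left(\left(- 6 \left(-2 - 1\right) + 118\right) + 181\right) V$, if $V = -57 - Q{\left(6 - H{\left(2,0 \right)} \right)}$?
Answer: $-20288 - 951 \sqrt{6} \approx -22617.0$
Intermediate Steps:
$Q{\left(L \right)} = 7 + 3 \sqrt{L}$
$V = -64 - 3 \sqrt{6}$ ($V = -57 - \left(7 + 3 \sqrt{6 - 0}\right) = -57 - \left(7 + 3 \sqrt{6 + 0}\right) = -57 - \left(7 + 3 \sqrt{6}\right) = -64 - 3 \sqrt{6} \approx -71.349$)
$\left(\left(- 6 \left(-2 - 1\right) + 118\right) + 181\right) V = \left(\left(- 6 \left(-2 - 1\right) + 118\right) + 181\right) \left(-64 - 3 \sqrt{6}\right) = \left(\left(\left(-6\right) \left(-3\right) + 118\right) + 181\right) \left(-64 - 3 \sqrt{6}\right) = \left(\left(18 + 118\right) + 181\right) \left(-64 - 3 \sqrt{6}\right) = \left(136 + 181\right) \left(-64 - 3 \sqrt{6}\right) = 317 \left(-64 - 3 \sqrt{6}\right) = -20288 - 951 \sqrt{6}$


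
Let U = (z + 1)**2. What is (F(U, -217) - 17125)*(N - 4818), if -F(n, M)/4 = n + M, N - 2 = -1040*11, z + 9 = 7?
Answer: 264338816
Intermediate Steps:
z = -2 (z = -9 + 7 = -2)
U = 1 (U = (-2 + 1)**2 = (-1)**2 = 1)
N = -11438 (N = 2 - 1040*11 = 2 - 11440 = -11438)
F(n, M) = -4*M - 4*n (F(n, M) = -4*(n + M) = -4*(M + n) = -4*M - 4*n)
(F(U, -217) - 17125)*(N - 4818) = ((-4*(-217) - 4*1) - 17125)*(-11438 - 4818) = ((868 - 4) - 17125)*(-16256) = (864 - 17125)*(-16256) = -16261*(-16256) = 264338816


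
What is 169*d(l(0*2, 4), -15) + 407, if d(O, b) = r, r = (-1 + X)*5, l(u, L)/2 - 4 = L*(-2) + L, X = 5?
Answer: 3787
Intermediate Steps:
l(u, L) = 8 - 2*L (l(u, L) = 8 + 2*(L*(-2) + L) = 8 + 2*(-2*L + L) = 8 + 2*(-L) = 8 - 2*L)
r = 20 (r = (-1 + 5)*5 = 4*5 = 20)
d(O, b) = 20
169*d(l(0*2, 4), -15) + 407 = 169*20 + 407 = 3380 + 407 = 3787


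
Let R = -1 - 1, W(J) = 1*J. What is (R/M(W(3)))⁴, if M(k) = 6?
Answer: 1/81 ≈ 0.012346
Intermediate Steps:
W(J) = J
R = -2
(R/M(W(3)))⁴ = (-2/6)⁴ = (-2*⅙)⁴ = (-⅓)⁴ = 1/81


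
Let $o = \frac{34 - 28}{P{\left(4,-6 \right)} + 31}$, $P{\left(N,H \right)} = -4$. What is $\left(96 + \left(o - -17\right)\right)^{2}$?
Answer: $\frac{1038361}{81} \approx 12819.0$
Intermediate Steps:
$o = \frac{2}{9}$ ($o = \frac{34 - 28}{-4 + 31} = \frac{6}{27} = 6 \cdot \frac{1}{27} = \frac{2}{9} \approx 0.22222$)
$\left(96 + \left(o - -17\right)\right)^{2} = \left(96 + \left(\frac{2}{9} - -17\right)\right)^{2} = \left(96 + \left(\frac{2}{9} + 17\right)\right)^{2} = \left(96 + \frac{155}{9}\right)^{2} = \left(\frac{1019}{9}\right)^{2} = \frac{1038361}{81}$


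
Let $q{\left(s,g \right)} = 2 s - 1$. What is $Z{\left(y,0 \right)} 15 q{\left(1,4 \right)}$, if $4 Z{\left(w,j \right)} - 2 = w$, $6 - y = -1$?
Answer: $\frac{135}{4} \approx 33.75$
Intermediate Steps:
$y = 7$ ($y = 6 - -1 = 6 + 1 = 7$)
$Z{\left(w,j \right)} = \frac{1}{2} + \frac{w}{4}$
$q{\left(s,g \right)} = -1 + 2 s$
$Z{\left(y,0 \right)} 15 q{\left(1,4 \right)} = \left(\frac{1}{2} + \frac{1}{4} \cdot 7\right) 15 \left(-1 + 2 \cdot 1\right) = \left(\frac{1}{2} + \frac{7}{4}\right) 15 \left(-1 + 2\right) = \frac{9}{4} \cdot 15 \cdot 1 = \frac{135}{4} \cdot 1 = \frac{135}{4}$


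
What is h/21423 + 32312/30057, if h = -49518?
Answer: -265380850/214637037 ≈ -1.2364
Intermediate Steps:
h/21423 + 32312/30057 = -49518/21423 + 32312/30057 = -49518*1/21423 + 32312*(1/30057) = -16506/7141 + 32312/30057 = -265380850/214637037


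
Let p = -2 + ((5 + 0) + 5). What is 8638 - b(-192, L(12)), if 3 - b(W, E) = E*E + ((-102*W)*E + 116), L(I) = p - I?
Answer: -69569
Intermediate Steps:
p = 8 (p = -2 + (5 + 5) = -2 + 10 = 8)
L(I) = 8 - I
b(W, E) = -113 - E² + 102*E*W (b(W, E) = 3 - (E*E + ((-102*W)*E + 116)) = 3 - (E² + (-102*E*W + 116)) = 3 - (E² + (116 - 102*E*W)) = 3 - (116 + E² - 102*E*W) = 3 + (-116 - E² + 102*E*W) = -113 - E² + 102*E*W)
8638 - b(-192, L(12)) = 8638 - (-113 - (8 - 1*12)² + 102*(8 - 1*12)*(-192)) = 8638 - (-113 - (8 - 12)² + 102*(8 - 12)*(-192)) = 8638 - (-113 - 1*(-4)² + 102*(-4)*(-192)) = 8638 - (-113 - 1*16 + 78336) = 8638 - (-113 - 16 + 78336) = 8638 - 1*78207 = 8638 - 78207 = -69569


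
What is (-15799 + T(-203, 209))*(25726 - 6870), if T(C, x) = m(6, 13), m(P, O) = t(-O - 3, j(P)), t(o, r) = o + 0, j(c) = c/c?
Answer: -298207640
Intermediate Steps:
j(c) = 1
t(o, r) = o
m(P, O) = -3 - O (m(P, O) = -O - 3 = -3 - O)
T(C, x) = -16 (T(C, x) = -3 - 1*13 = -3 - 13 = -16)
(-15799 + T(-203, 209))*(25726 - 6870) = (-15799 - 16)*(25726 - 6870) = -15815*18856 = -298207640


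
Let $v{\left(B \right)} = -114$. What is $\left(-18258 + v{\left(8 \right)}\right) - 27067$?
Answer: $-45439$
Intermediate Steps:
$\left(-18258 + v{\left(8 \right)}\right) - 27067 = \left(-18258 - 114\right) - 27067 = -18372 - 27067 = -45439$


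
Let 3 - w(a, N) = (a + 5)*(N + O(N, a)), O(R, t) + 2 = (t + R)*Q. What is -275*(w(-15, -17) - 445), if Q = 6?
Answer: 701800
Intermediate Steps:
O(R, t) = -2 + 6*R + 6*t (O(R, t) = -2 + (t + R)*6 = -2 + (R + t)*6 = -2 + (6*R + 6*t) = -2 + 6*R + 6*t)
w(a, N) = 3 - (5 + a)*(-2 + 6*a + 7*N) (w(a, N) = 3 - (a + 5)*(N + (-2 + 6*N + 6*a)) = 3 - (5 + a)*(-2 + 6*a + 7*N))
-275*(w(-15, -17) - 445) = -275*((13 - 35*(-17) - 28*(-15) - 6*(-15)² - 7*(-17)*(-15)) - 445) = -275*((13 + 595 + 420 - 6*225 - 1785) - 445) = -275*((13 + 595 + 420 - 1350 - 1785) - 445) = -275*(-2107 - 445) = -275*(-2552) = 701800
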